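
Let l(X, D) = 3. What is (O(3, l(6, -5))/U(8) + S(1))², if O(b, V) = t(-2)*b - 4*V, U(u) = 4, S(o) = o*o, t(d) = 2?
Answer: ¼ ≈ 0.25000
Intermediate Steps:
S(o) = o²
O(b, V) = -4*V + 2*b (O(b, V) = 2*b - 4*V = -4*V + 2*b)
(O(3, l(6, -5))/U(8) + S(1))² = ((-4*3 + 2*3)/4 + 1²)² = ((-12 + 6)*(¼) + 1)² = (-6*¼ + 1)² = (-3/2 + 1)² = (-½)² = ¼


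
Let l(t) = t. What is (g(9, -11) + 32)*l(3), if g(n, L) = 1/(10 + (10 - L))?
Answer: 2979/31 ≈ 96.097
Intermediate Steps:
g(n, L) = 1/(20 - L)
(g(9, -11) + 32)*l(3) = (-1/(-20 - 11) + 32)*3 = (-1/(-31) + 32)*3 = (-1*(-1/31) + 32)*3 = (1/31 + 32)*3 = (993/31)*3 = 2979/31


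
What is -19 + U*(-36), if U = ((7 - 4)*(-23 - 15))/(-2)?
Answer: -2071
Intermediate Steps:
U = 57 (U = (3*(-38))*(-1/2) = -114*(-1/2) = 57)
-19 + U*(-36) = -19 + 57*(-36) = -19 - 2052 = -2071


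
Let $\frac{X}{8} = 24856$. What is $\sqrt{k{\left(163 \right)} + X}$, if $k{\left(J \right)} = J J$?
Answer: $\sqrt{225417} \approx 474.78$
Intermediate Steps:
$k{\left(J \right)} = J^{2}$
$X = 198848$ ($X = 8 \cdot 24856 = 198848$)
$\sqrt{k{\left(163 \right)} + X} = \sqrt{163^{2} + 198848} = \sqrt{26569 + 198848} = \sqrt{225417}$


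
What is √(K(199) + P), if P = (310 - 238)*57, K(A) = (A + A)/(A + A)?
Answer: √4105 ≈ 64.070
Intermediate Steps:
K(A) = 1 (K(A) = (2*A)/((2*A)) = (2*A)*(1/(2*A)) = 1)
P = 4104 (P = 72*57 = 4104)
√(K(199) + P) = √(1 + 4104) = √4105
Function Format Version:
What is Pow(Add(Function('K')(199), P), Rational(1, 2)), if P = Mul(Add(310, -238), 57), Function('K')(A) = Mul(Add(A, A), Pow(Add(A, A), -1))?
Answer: Pow(4105, Rational(1, 2)) ≈ 64.070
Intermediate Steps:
Function('K')(A) = 1 (Function('K')(A) = Mul(Mul(2, A), Pow(Mul(2, A), -1)) = Mul(Mul(2, A), Mul(Rational(1, 2), Pow(A, -1))) = 1)
P = 4104 (P = Mul(72, 57) = 4104)
Pow(Add(Function('K')(199), P), Rational(1, 2)) = Pow(Add(1, 4104), Rational(1, 2)) = Pow(4105, Rational(1, 2))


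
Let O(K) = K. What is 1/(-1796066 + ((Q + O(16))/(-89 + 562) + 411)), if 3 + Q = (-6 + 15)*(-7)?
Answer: -473/849344865 ≈ -5.5690e-7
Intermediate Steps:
Q = -66 (Q = -3 + (-6 + 15)*(-7) = -3 + 9*(-7) = -3 - 63 = -66)
1/(-1796066 + ((Q + O(16))/(-89 + 562) + 411)) = 1/(-1796066 + ((-66 + 16)/(-89 + 562) + 411)) = 1/(-1796066 + (-50/473 + 411)) = 1/(-1796066 + 194353/473) = 1/(-849344865/473) = -473/849344865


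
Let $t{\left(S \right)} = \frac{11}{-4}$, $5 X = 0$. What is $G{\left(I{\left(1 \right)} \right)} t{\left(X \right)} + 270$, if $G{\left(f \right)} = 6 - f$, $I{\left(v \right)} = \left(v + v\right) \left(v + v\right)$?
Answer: $\frac{529}{2} \approx 264.5$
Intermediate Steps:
$X = 0$ ($X = \frac{1}{5} \cdot 0 = 0$)
$I{\left(v \right)} = 4 v^{2}$ ($I{\left(v \right)} = 2 v 2 v = 4 v^{2}$)
$t{\left(S \right)} = - \frac{11}{4}$ ($t{\left(S \right)} = 11 \left(- \frac{1}{4}\right) = - \frac{11}{4}$)
$G{\left(I{\left(1 \right)} \right)} t{\left(X \right)} + 270 = \left(6 - 4 \cdot 1^{2}\right) \left(- \frac{11}{4}\right) + 270 = \left(6 - 4 \cdot 1\right) \left(- \frac{11}{4}\right) + 270 = \left(6 - 4\right) \left(- \frac{11}{4}\right) + 270 = 2 \left(- \frac{11}{4}\right) + 270 = - \frac{11}{2} + 270 = \frac{529}{2}$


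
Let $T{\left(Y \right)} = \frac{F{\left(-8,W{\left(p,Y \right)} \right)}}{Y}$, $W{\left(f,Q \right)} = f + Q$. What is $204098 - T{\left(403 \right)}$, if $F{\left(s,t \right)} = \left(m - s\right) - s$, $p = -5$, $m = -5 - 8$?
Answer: $\frac{82251491}{403} \approx 2.041 \cdot 10^{5}$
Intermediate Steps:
$m = -13$ ($m = -5 - 8 = -13$)
$W{\left(f,Q \right)} = Q + f$
$F{\left(s,t \right)} = -13 - 2 s$ ($F{\left(s,t \right)} = \left(-13 - s\right) - s = -13 - 2 s$)
$T{\left(Y \right)} = \frac{3}{Y}$ ($T{\left(Y \right)} = \frac{-13 - -16}{Y} = \frac{-13 + 16}{Y} = \frac{3}{Y}$)
$204098 - T{\left(403 \right)} = 204098 - \frac{3}{403} = \frac{82251491}{403}$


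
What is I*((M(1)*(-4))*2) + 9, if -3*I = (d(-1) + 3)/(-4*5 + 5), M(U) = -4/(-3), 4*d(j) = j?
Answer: 1127/135 ≈ 8.3481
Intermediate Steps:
d(j) = j/4
M(U) = 4/3 (M(U) = -4*(-⅓) = 4/3)
I = 11/180 (I = -((¼)*(-1) + 3)/(3*(-4*5 + 5)) = -(-¼ + 3)/(3*(-20 + 5)) = -11/(12*(-15)) = -11*(-1)/(12*15) = -⅓*(-11/60) = 11/180 ≈ 0.061111)
I*((M(1)*(-4))*2) + 9 = 11*(((4/3)*(-4))*2)/180 + 9 = 11*(-16/3*2)/180 + 9 = (11/180)*(-32/3) + 9 = -88/135 + 9 = 1127/135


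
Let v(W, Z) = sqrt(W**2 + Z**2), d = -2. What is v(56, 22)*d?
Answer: -4*sqrt(905) ≈ -120.33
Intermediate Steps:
v(56, 22)*d = sqrt(56**2 + 22**2)*(-2) = sqrt(3136 + 484)*(-2) = sqrt(3620)*(-2) = (2*sqrt(905))*(-2) = -4*sqrt(905)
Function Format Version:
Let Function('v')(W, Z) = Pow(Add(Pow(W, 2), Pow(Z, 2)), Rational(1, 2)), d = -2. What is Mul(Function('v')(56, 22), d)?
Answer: Mul(-4, Pow(905, Rational(1, 2))) ≈ -120.33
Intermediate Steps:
Mul(Function('v')(56, 22), d) = Mul(Pow(Add(Pow(56, 2), Pow(22, 2)), Rational(1, 2)), -2) = Mul(Pow(Add(3136, 484), Rational(1, 2)), -2) = Mul(Pow(3620, Rational(1, 2)), -2) = Mul(Mul(2, Pow(905, Rational(1, 2))), -2) = Mul(-4, Pow(905, Rational(1, 2)))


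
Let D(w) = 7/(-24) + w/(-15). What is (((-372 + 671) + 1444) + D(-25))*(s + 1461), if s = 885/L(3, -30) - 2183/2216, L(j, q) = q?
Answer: 44237643055/17728 ≈ 2.4954e+6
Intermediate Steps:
s = -67555/2216 (s = 885/(-30) - 2183/2216 = 885*(-1/30) - 2183*1/2216 = -59/2 - 2183/2216 = -67555/2216 ≈ -30.485)
D(w) = -7/24 - w/15 (D(w) = 7*(-1/24) + w*(-1/15) = -7/24 - w/15)
(((-372 + 671) + 1444) + D(-25))*(s + 1461) = (((-372 + 671) + 1444) + (-7/24 - 1/15*(-25)))*(-67555/2216 + 1461) = ((299 + 1444) + (-7/24 + 5/3))*(3170021/2216) = (1743 + 11/8)*(3170021/2216) = (13955/8)*(3170021/2216) = 44237643055/17728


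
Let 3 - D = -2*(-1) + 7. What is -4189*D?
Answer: 25134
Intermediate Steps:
D = -6 (D = 3 - (-2*(-1) + 7) = 3 - (2 + 7) = 3 - 1*9 = 3 - 9 = -6)
-4189*D = -4189*(-6) = 25134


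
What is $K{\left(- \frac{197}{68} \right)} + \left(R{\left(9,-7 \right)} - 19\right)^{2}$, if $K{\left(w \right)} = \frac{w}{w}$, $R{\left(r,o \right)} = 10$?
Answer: $82$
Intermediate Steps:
$K{\left(w \right)} = 1$
$K{\left(- \frac{197}{68} \right)} + \left(R{\left(9,-7 \right)} - 19\right)^{2} = 1 + \left(10 - 19\right)^{2} = 1 + \left(-9\right)^{2} = 1 + 81 = 82$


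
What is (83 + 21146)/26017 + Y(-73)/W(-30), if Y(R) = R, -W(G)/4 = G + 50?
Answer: 3597561/2081360 ≈ 1.7285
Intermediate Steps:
W(G) = -200 - 4*G (W(G) = -4*(G + 50) = -4*(50 + G) = -200 - 4*G)
(83 + 21146)/26017 + Y(-73)/W(-30) = (83 + 21146)/26017 - 73/(-200 - 4*(-30)) = 21229*(1/26017) - 73/(-200 + 120) = 21229/26017 - 73/(-80) = 21229/26017 - 73*(-1/80) = 21229/26017 + 73/80 = 3597561/2081360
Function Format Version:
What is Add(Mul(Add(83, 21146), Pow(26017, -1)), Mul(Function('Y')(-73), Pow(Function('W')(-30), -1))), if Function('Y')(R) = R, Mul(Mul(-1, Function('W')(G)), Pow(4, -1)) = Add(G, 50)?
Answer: Rational(3597561, 2081360) ≈ 1.7285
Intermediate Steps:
Function('W')(G) = Add(-200, Mul(-4, G)) (Function('W')(G) = Mul(-4, Add(G, 50)) = Mul(-4, Add(50, G)) = Add(-200, Mul(-4, G)))
Add(Mul(Add(83, 21146), Pow(26017, -1)), Mul(Function('Y')(-73), Pow(Function('W')(-30), -1))) = Add(Mul(Add(83, 21146), Pow(26017, -1)), Mul(-73, Pow(Add(-200, Mul(-4, -30)), -1))) = Add(Mul(21229, Rational(1, 26017)), Mul(-73, Pow(Add(-200, 120), -1))) = Add(Rational(21229, 26017), Mul(-73, Pow(-80, -1))) = Add(Rational(21229, 26017), Mul(-73, Rational(-1, 80))) = Add(Rational(21229, 26017), Rational(73, 80)) = Rational(3597561, 2081360)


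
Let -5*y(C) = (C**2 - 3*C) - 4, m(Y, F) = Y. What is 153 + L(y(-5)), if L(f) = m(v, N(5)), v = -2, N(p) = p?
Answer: 151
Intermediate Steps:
y(C) = 4/5 - C**2/5 + 3*C/5 (y(C) = -((C**2 - 3*C) - 4)/5 = -(-4 + C**2 - 3*C)/5 = 4/5 - C**2/5 + 3*C/5)
L(f) = -2
153 + L(y(-5)) = 153 - 2 = 151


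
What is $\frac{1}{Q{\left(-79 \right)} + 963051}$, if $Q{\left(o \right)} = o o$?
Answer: $\frac{1}{969292} \approx 1.0317 \cdot 10^{-6}$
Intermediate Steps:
$Q{\left(o \right)} = o^{2}$
$\frac{1}{Q{\left(-79 \right)} + 963051} = \frac{1}{\left(-79\right)^{2} + 963051} = \frac{1}{6241 + 963051} = \frac{1}{969292}$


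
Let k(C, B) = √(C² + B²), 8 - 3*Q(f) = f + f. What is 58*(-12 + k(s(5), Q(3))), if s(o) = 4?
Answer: -696 + 116*√37/3 ≈ -460.80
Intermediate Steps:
Q(f) = 8/3 - 2*f/3 (Q(f) = 8/3 - (f + f)/3 = 8/3 - 2*f/3)
k(C, B) = √(B² + C²)
58*(-12 + k(s(5), Q(3))) = 58*(-12 + √((8/3 - ⅔*3)² + 4²)) = 58*(-12 + √((8/3 - 2)² + 16)) = 58*(-12 + √((⅔)² + 16)) = 58*(-12 + √(4/9 + 16)) = 58*(-12 + √(148/9)) = 58*(-12 + 2*√37/3) = -696 + 116*√37/3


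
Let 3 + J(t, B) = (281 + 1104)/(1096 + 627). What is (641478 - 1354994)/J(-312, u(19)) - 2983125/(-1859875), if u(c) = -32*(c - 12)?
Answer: 4573038842233/14075534 ≈ 3.2489e+5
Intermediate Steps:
u(c) = 384 - 32*c (u(c) = -32*(-12 + c) = 384 - 32*c)
J(t, B) = -3784/1723 (J(t, B) = -3 + (281 + 1104)/(1096 + 627) = -3 + 1385/1723 = -3784/1723)
(641478 - 1354994)/J(-312, u(19)) - 2983125/(-1859875) = (641478 - 1354994)/(-3784/1723) - 2983125/(-1859875) = -713516*(-1723/3784) - 2983125*(-1/1859875) = 307347017/946 + 23865/14879 = 4573038842233/14075534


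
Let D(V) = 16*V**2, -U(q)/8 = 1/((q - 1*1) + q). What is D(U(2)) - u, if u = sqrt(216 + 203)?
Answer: 1024/9 - sqrt(419) ≈ 93.308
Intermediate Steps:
U(q) = -8/(-1 + 2*q) (U(q) = -8/((q - 1*1) + q) = -8/((q - 1) + q) = -8/((-1 + q) + q) = -8/(-1 + 2*q))
u = sqrt(419) ≈ 20.469
D(U(2)) - u = 16*(-8/(-1 + 2*2))**2 - sqrt(419) = 16*(-8/(-1 + 4))**2 - sqrt(419) = 16*(-8/3)**2 - sqrt(419) = 16*(64/9) - sqrt(419) = 1024/9 - sqrt(419)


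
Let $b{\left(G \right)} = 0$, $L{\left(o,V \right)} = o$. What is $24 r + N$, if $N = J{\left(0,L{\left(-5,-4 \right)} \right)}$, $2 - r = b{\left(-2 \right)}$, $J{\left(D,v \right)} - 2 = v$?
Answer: $45$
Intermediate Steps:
$J{\left(D,v \right)} = 2 + v$
$r = 2$ ($r = 2 - 0 = 2 + 0 = 2$)
$N = -3$ ($N = 2 - 5 = -3$)
$24 r + N = 24 \cdot 2 - 3 = 48 - 3 = 45$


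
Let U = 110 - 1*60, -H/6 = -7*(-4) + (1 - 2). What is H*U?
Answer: -8100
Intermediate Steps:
H = -162 (H = -6*(-7*(-4) + (1 - 2)) = -6*(28 - 1) = -6*27 = -162)
U = 50 (U = 110 - 60 = 50)
H*U = -162*50 = -8100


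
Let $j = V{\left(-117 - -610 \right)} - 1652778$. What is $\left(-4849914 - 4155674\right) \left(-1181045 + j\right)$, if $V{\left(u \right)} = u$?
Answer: $25515802648040$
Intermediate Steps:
$j = -1652285$ ($j = \left(-117 - -610\right) - 1652778 = \left(-117 + 610\right) - 1652778 = 493 - 1652778 = -1652285$)
$\left(-4849914 - 4155674\right) \left(-1181045 + j\right) = \left(-4849914 - 4155674\right) \left(-1181045 - 1652285\right) = \left(-9005588\right) \left(-2833330\right) = 25515802648040$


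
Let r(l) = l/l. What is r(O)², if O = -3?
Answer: 1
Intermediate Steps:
r(l) = 1
r(O)² = 1² = 1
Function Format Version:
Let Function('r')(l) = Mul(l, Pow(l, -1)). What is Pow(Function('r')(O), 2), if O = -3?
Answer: 1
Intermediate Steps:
Function('r')(l) = 1
Pow(Function('r')(O), 2) = Pow(1, 2) = 1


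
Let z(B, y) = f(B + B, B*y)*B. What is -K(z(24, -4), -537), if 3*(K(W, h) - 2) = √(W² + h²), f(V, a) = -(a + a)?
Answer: -2 - √2391337 ≈ -1548.4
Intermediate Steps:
f(V, a) = -2*a
z(B, y) = -2*y*B² (z(B, y) = (-2*B*y)*B = -2*y*B²)
K(W, h) = 2 + √(W² + h²)/3
-K(z(24, -4), -537) = -(2 + √((-2*(-4)*24²)² + (-537)²)/3) = -(2 + √((-2*(-4)*576)² + 288369)/3) = -(2 + √(4608² + 288369)/3) = -(2 + √(21233664 + 288369)/3) = -(2 + √21522033/3) = -(2 + (3*√2391337)/3) = -(2 + √2391337) = -2 - √2391337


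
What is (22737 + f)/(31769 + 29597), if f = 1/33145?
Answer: 376808933/1016988035 ≈ 0.37051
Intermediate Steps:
f = 1/33145 ≈ 3.0170e-5
(22737 + f)/(31769 + 29597) = (22737 + 1/33145)/(31769 + 29597) = (753617866/33145)/61366 = (753617866/33145)*(1/61366) = 376808933/1016988035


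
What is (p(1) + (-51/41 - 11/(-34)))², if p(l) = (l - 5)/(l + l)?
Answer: 16573041/1943236 ≈ 8.5286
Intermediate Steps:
p(l) = (-5 + l)/(2*l) (p(l) = (-5 + l)/((2*l)) = (-5 + l)*(1/(2*l)) = (-5 + l)/(2*l))
(p(1) + (-51/41 - 11/(-34)))² = ((½)*(-5 + 1)/1 + (-51/41 - 11/(-34)))² = ((½)*1*(-4) + (-51*1/41 - 11*(-1/34)))² = (-2 + (-51/41 + 11/34))² = (-2 - 1283/1394)² = (-4071/1394)² = 16573041/1943236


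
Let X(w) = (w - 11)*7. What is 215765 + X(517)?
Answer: 219307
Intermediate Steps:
X(w) = -77 + 7*w (X(w) = (-11 + w)*7 = -77 + 7*w)
215765 + X(517) = 215765 + (-77 + 7*517) = 215765 + (-77 + 3619) = 215765 + 3542 = 219307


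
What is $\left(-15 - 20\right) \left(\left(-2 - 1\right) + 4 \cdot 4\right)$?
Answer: $-455$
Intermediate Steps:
$\left(-15 - 20\right) \left(\left(-2 - 1\right) + 4 \cdot 4\right) = - 35 \left(-3 + 16\right) = \left(-35\right) 13 = -455$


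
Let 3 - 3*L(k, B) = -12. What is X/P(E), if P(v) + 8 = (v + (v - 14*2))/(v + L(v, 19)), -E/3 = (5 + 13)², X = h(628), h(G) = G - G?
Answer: 0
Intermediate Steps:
h(G) = 0
X = 0
L(k, B) = 5 (L(k, B) = 1 - ⅓*(-12) = 1 + 4 = 5)
E = -972 (E = -3*(5 + 13)² = -3*18² = -3*324 = -972)
P(v) = -8 + (-28 + 2*v)/(5 + v) (P(v) = -8 + (v + (v - 14*2))/(v + 5) = -8 + (v + (v - 28))/(5 + v) = -8 + (v + (-28 + v))/(5 + v) = -8 + (-28 + 2*v)/(5 + v))
X/P(E) = 0/((2*(-34 - 3*(-972))/(5 - 972))) = 0/((2*(-34 + 2916)/(-967))) = 0/((2*(-1/967)*2882)) = 0/(-5764/967) = 0*(-967/5764) = 0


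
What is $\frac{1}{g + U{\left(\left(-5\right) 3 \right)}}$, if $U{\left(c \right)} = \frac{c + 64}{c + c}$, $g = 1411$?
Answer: $\frac{30}{42281} \approx 0.00070954$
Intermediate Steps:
$U{\left(c \right)} = \frac{64 + c}{2 c}$
$\frac{1}{g + U{\left(\left(-5\right) 3 \right)}} = \frac{1}{1411 + \frac{64 - 15}{2 \left(\left(-5\right) 3\right)}} = \frac{1}{1411 + \frac{64 - 15}{2 \left(-15\right)}} = \frac{1}{1411 + \frac{1}{2} \left(- \frac{1}{15}\right) 49} = \frac{1}{1411 - \frac{49}{30}} = \frac{1}{\frac{42281}{30}} = \frac{30}{42281}$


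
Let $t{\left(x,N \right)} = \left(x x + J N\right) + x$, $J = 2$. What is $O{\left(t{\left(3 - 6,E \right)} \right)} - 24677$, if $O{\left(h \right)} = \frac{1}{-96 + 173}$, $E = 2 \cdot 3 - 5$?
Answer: $- \frac{1900128}{77} \approx -24677.0$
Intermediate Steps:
$E = 1$ ($E = 6 - 5 = 1$)
$t{\left(x,N \right)} = x + x^{2} + 2 N$ ($t{\left(x,N \right)} = \left(x x + 2 N\right) + x = \left(x^{2} + 2 N\right) + x = x + x^{2} + 2 N$)
$O{\left(h \right)} = \frac{1}{77}$
$O{\left(t{\left(3 - 6,E \right)} \right)} - 24677 = \frac{1}{77} - 24677 = - \frac{1900128}{77}$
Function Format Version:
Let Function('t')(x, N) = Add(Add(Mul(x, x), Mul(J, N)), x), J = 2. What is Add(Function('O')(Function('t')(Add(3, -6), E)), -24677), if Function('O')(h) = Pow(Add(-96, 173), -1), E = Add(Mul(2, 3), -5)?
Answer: Rational(-1900128, 77) ≈ -24677.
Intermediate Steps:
E = 1 (E = Add(6, -5) = 1)
Function('t')(x, N) = Add(x, Pow(x, 2), Mul(2, N)) (Function('t')(x, N) = Add(Add(Mul(x, x), Mul(2, N)), x) = Add(Add(Pow(x, 2), Mul(2, N)), x) = Add(x, Pow(x, 2), Mul(2, N)))
Function('O')(h) = Rational(1, 77) (Function('O')(h) = Pow(77, -1) = Rational(1, 77))
Add(Function('O')(Function('t')(Add(3, -6), E)), -24677) = Add(Rational(1, 77), -24677) = Rational(-1900128, 77)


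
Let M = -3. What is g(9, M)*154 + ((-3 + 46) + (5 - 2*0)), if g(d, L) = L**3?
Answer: -4110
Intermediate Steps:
g(9, M)*154 + ((-3 + 46) + (5 - 2*0)) = (-3)**3*154 + ((-3 + 46) + (5 - 2*0)) = -27*154 + (43 + (5 + 0)) = -4158 + (43 + 5) = -4158 + 48 = -4110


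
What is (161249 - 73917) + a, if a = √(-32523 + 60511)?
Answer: 87332 + 2*√6997 ≈ 87499.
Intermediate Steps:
a = 2*√6997 (a = √27988 = 2*√6997 ≈ 167.30)
(161249 - 73917) + a = (161249 - 73917) + 2*√6997 = 87332 + 2*√6997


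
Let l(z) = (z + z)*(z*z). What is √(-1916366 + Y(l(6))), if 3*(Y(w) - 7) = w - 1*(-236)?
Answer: I*√17245227/3 ≈ 1384.2*I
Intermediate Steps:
l(z) = 2*z³ (l(z) = (2*z)*z² = 2*z³)
Y(w) = 257/3 + w/3 (Y(w) = 7 + (w - 1*(-236))/3 = 7 + (w + 236)/3 = 7 + (236 + w)/3 = 7 + (236/3 + w/3) = 257/3 + w/3)
√(-1916366 + Y(l(6))) = √(-1916366 + (257/3 + (2*6³)/3)) = √(-1916366 + (257/3 + (2*216)/3)) = √(-1916366 + (257/3 + (⅓)*432)) = √(-1916366 + (257/3 + 144)) = √(-1916366 + 689/3) = √(-5748409/3) = I*√17245227/3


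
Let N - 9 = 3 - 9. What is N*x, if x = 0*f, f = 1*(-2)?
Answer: 0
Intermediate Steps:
f = -2
N = 3 (N = 9 + (3 - 9) = 9 - 6 = 3)
x = 0 (x = 0*(-2) = 0)
N*x = 3*0 = 0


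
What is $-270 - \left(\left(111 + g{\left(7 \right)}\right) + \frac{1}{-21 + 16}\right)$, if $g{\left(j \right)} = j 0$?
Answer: $- \frac{1904}{5} \approx -380.8$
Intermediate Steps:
$g{\left(j \right)} = 0$
$-270 - \left(\left(111 + g{\left(7 \right)}\right) + \frac{1}{-21 + 16}\right) = -270 - \left(\left(111 + 0\right) + \frac{1}{-21 + 16}\right) = -270 - \left(111 + \frac{1}{-5}\right) = -270 - \left(111 - \frac{1}{5}\right) = -270 - \frac{554}{5} = - \frac{1904}{5}$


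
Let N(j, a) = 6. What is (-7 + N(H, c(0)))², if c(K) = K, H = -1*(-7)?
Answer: 1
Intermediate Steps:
H = 7
(-7 + N(H, c(0)))² = (-7 + 6)² = (-1)² = 1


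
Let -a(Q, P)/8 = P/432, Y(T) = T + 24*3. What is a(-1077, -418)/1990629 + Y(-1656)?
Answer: -85135220863/53746983 ≈ -1584.0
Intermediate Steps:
Y(T) = 72 + T (Y(T) = T + 72 = 72 + T)
a(Q, P) = -P/54 (a(Q, P) = -8*P/432 = -P/54)
a(-1077, -418)/1990629 + Y(-1656) = -1/54*(-418)/1990629 + (72 - 1656) = (209/27)*(1/1990629) - 1584 = 209/53746983 - 1584 = -85135220863/53746983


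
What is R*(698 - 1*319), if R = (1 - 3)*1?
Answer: -758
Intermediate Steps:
R = -2 (R = -2*1 = -2)
R*(698 - 1*319) = -2*(698 - 1*319) = -2*(698 - 319) = -2*379 = -758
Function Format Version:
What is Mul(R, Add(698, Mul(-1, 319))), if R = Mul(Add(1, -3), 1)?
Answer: -758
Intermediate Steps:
R = -2 (R = Mul(-2, 1) = -2)
Mul(R, Add(698, Mul(-1, 319))) = Mul(-2, Add(698, Mul(-1, 319))) = Mul(-2, Add(698, -319)) = Mul(-2, 379) = -758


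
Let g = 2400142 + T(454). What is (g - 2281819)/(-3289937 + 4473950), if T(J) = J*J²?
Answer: 93694987/1184013 ≈ 79.133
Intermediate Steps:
T(J) = J³
g = 95976806 (g = 2400142 + 454³ = 2400142 + 93576664 = 95976806)
(g - 2281819)/(-3289937 + 4473950) = (95976806 - 2281819)/(-3289937 + 4473950) = 93694987/1184013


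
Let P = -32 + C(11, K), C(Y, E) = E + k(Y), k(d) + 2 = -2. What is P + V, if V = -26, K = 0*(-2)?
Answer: -62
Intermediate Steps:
K = 0
k(d) = -4 (k(d) = -2 - 2 = -4)
C(Y, E) = -4 + E (C(Y, E) = E - 4 = -4 + E)
P = -36 (P = -32 + (-4 + 0) = -32 - 4 = -36)
P + V = -36 - 26 = -62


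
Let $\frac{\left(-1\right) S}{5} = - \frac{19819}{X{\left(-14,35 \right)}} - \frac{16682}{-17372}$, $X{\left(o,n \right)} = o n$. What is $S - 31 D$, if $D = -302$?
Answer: $\frac{1948240403}{212807} \approx 9155.0$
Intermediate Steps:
$X{\left(o,n \right)} = n o$
$S = - \frac{44058731}{212807}$ ($S = - 5 \left(- \frac{19819}{35 \left(-14\right)} - \frac{16682}{-17372}\right) = - 5 \left(- \frac{19819}{-490} - - \frac{8341}{8686}\right) = - 5 \left(\left(-19819\right) \left(- \frac{1}{490}\right) + \frac{8341}{8686}\right) = - 5 \left(\frac{19819}{490} + \frac{8341}{8686}\right) = \left(-5\right) \frac{44058731}{1064035} = - \frac{44058731}{212807} \approx -207.04$)
$S - 31 D = - \frac{44058731}{212807} - -9362 = - \frac{44058731}{212807} + 9362 = \frac{1948240403}{212807}$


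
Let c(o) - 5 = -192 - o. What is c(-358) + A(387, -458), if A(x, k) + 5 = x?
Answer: 553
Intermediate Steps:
A(x, k) = -5 + x
c(o) = -187 - o (c(o) = 5 + (-192 - o) = -187 - o)
c(-358) + A(387, -458) = (-187 - 1*(-358)) + (-5 + 387) = (-187 + 358) + 382 = 171 + 382 = 553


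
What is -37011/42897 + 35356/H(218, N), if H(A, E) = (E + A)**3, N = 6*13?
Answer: -79861586947/92708767616 ≈ -0.86142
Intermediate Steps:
N = 78
H(A, E) = (A + E)**3
-37011/42897 + 35356/H(218, N) = -37011/42897 + 35356/((218 + 78)**3) = -37011*1/42897 + 35356/(296**3) = -12337/14299 + 35356/25934336 = -12337/14299 + 35356*(1/25934336) = -12337/14299 + 8839/6483584 = -79861586947/92708767616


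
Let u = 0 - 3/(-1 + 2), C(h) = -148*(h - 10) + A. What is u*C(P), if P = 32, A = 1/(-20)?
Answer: 195363/20 ≈ 9768.2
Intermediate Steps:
A = -1/20 ≈ -0.050000
C(h) = 29599/20 - 148*h (C(h) = -148*(h - 10) - 1/20 = -148*(-10 + h) - 1/20 = (1480 - 148*h) - 1/20 = 29599/20 - 148*h)
u = -3 (u = 0 - 3/1 = 0 - 3*1 = 0 - 3 = -3)
u*C(P) = -3*(29599/20 - 148*32) = -3*(29599/20 - 4736) = -3*(-65121/20) = 195363/20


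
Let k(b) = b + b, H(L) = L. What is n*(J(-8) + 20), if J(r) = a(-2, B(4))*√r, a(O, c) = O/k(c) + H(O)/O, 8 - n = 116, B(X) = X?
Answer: -2160 - 162*I*√2 ≈ -2160.0 - 229.1*I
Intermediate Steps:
k(b) = 2*b
n = -108 (n = 8 - 1*116 = 8 - 116 = -108)
a(O, c) = 1 + O/(2*c) (a(O, c) = O/((2*c)) + O/O = O*(1/(2*c)) + 1 = O/(2*c) + 1 = 1 + O/(2*c))
J(r) = 3*√r/4 (J(r) = ((4 + (½)*(-2))/4)*√r = ((4 - 1)/4)*√r = ((¼)*3)*√r = 3*√r/4)
n*(J(-8) + 20) = -108*(3*√(-8)/4 + 20) = -108*(3*(2*I*√2)/4 + 20) = -108*(3*I*√2/2 + 20) = -108*(20 + 3*I*√2/2) = -2160 - 162*I*√2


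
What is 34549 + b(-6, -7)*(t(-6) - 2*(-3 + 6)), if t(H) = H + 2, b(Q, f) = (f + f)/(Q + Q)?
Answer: 103612/3 ≈ 34537.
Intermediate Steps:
b(Q, f) = f/Q (b(Q, f) = (2*f)/((2*Q)) = (2*f)*(1/(2*Q)) = f/Q)
t(H) = 2 + H
34549 + b(-6, -7)*(t(-6) - 2*(-3 + 6)) = 34549 + (-7/(-6))*((2 - 6) - 2*(-3 + 6)) = 34549 + (-7*(-1/6))*(-4 - 2*3) = 34549 + 7*(-4 - 6)/6 = 34549 + (7/6)*(-10) = 34549 - 35/3 = 103612/3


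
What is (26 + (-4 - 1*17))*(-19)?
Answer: -95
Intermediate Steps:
(26 + (-4 - 1*17))*(-19) = (26 + (-4 - 17))*(-19) = (26 - 21)*(-19) = 5*(-19) = -95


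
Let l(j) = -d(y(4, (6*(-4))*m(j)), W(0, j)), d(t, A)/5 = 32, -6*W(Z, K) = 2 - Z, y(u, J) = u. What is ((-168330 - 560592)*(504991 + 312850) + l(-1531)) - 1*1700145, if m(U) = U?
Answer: -596143997707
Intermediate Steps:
W(Z, K) = -⅓ + Z/6 (W(Z, K) = -(2 - Z)/6 = -⅓ + Z/6)
d(t, A) = 160 (d(t, A) = 5*32 = 160)
l(j) = -160 (l(j) = -1*160 = -160)
((-168330 - 560592)*(504991 + 312850) + l(-1531)) - 1*1700145 = ((-168330 - 560592)*(504991 + 312850) - 160) - 1*1700145 = (-728922*817841 - 160) - 1700145 = (-596142297402 - 160) - 1700145 = -596142297562 - 1700145 = -596143997707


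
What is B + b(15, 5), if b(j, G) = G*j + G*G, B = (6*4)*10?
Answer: 340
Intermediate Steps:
B = 240 (B = 24*10 = 240)
b(j, G) = G² + G*j (b(j, G) = G*j + G² = G² + G*j)
B + b(15, 5) = 240 + 5*(5 + 15) = 240 + 5*20 = 240 + 100 = 340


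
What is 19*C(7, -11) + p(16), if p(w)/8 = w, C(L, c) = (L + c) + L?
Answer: 185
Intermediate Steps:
C(L, c) = c + 2*L
p(w) = 8*w
19*C(7, -11) + p(16) = 19*(-11 + 2*7) + 8*16 = 19*(-11 + 14) + 128 = 19*3 + 128 = 57 + 128 = 185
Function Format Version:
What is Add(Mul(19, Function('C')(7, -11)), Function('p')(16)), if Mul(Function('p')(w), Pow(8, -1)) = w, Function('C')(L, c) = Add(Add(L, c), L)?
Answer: 185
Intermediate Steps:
Function('C')(L, c) = Add(c, Mul(2, L))
Function('p')(w) = Mul(8, w)
Add(Mul(19, Function('C')(7, -11)), Function('p')(16)) = Add(Mul(19, Add(-11, Mul(2, 7))), Mul(8, 16)) = Add(Mul(19, Add(-11, 14)), 128) = Add(Mul(19, 3), 128) = Add(57, 128) = 185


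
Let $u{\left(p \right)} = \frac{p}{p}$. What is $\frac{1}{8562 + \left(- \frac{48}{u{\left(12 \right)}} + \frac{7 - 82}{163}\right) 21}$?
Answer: $\frac{163}{1229727} \approx 0.00013255$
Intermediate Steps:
$u{\left(p \right)} = 1$
$\frac{1}{8562 + \left(- \frac{48}{u{\left(12 \right)}} + \frac{7 - 82}{163}\right) 21} = \frac{1}{8562 + \left(- \frac{48}{1} + \frac{7 - 82}{163}\right) 21} = \frac{1}{8562 + \left(\left(-48\right) 1 + \left(7 - 82\right) \frac{1}{163}\right) 21} = \frac{1}{8562 + \left(-48 - \frac{75}{163}\right) 21} = \frac{1}{8562 - \frac{165879}{163}} = \frac{1}{\frac{1229727}{163}} = \frac{163}{1229727}$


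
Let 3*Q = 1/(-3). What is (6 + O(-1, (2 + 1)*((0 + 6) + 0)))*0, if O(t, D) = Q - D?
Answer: 0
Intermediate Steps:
Q = -⅑ (Q = (⅓)/(-3) = (⅓)*(-⅓) = -⅑ ≈ -0.11111)
O(t, D) = -⅑ - D
(6 + O(-1, (2 + 1)*((0 + 6) + 0)))*0 = (6 + (-⅑ - (2 + 1)*((0 + 6) + 0)))*0 = (6 + (-⅑ - 3*(6 + 0)))*0 = (6 + (-⅑ - 3*6))*0 = (6 + (-⅑ - 1*18))*0 = (6 + (-⅑ - 18))*0 = (6 - 163/9)*0 = -109/9*0 = 0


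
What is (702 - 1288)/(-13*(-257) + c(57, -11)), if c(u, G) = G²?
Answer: -293/1731 ≈ -0.16927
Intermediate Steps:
(702 - 1288)/(-13*(-257) + c(57, -11)) = (702 - 1288)/(-13*(-257) + (-11)²) = -586/(3341 + 121) = -586/3462 = -586*1/3462 = -293/1731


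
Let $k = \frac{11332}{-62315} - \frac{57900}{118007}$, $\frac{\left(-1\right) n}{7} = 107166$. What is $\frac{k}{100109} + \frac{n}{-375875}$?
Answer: $\frac{110447804428088404378}{55340990646851735375} \approx 1.9958$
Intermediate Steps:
$n = -750162$ ($n = \left(-7\right) 107166 = -750162$)
$k = - \frac{4945293824}{7353606205}$ ($k = 11332 \left(- \frac{1}{62315}\right) - \frac{57900}{118007} = - \frac{11332}{62315} - \frac{57900}{118007} = - \frac{4945293824}{7353606205} \approx -0.6725$)
$\frac{k}{100109} + \frac{n}{-375875} = - \frac{4945293824}{7353606205 \cdot 100109} - \frac{750162}{-375875} = \left(- \frac{4945293824}{7353606205}\right) \frac{1}{100109} - - \frac{750162}{375875} = - \frac{4945293824}{736162163576345} + \frac{750162}{375875} = \frac{110447804428088404378}{55340990646851735375}$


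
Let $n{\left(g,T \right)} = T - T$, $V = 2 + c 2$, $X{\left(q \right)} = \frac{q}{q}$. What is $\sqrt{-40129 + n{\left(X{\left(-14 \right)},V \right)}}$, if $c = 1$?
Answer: $i \sqrt{40129} \approx 200.32 i$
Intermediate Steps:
$X{\left(q \right)} = 1$
$V = 4$ ($V = 2 + 1 \cdot 2 = 2 + 2 = 4$)
$n{\left(g,T \right)} = 0$
$\sqrt{-40129 + n{\left(X{\left(-14 \right)},V \right)}} = \sqrt{-40129 + 0} = \sqrt{-40129} = i \sqrt{40129}$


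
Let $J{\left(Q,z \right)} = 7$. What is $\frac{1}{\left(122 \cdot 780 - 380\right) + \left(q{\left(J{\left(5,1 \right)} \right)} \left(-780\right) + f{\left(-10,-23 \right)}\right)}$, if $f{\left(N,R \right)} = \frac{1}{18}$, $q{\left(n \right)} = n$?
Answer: $\frac{18}{1607761} \approx 1.1196 \cdot 10^{-5}$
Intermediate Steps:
$f{\left(N,R \right)} = \frac{1}{18}$
$\frac{1}{\left(122 \cdot 780 - 380\right) + \left(q{\left(J{\left(5,1 \right)} \right)} \left(-780\right) + f{\left(-10,-23 \right)}\right)} = \frac{1}{\left(122 \cdot 780 - 380\right) + \left(7 \left(-780\right) + \frac{1}{18}\right)} = \frac{1}{\left(95160 - 380\right) + \left(-5460 + \frac{1}{18}\right)} = \frac{1}{94780 - \frac{98279}{18}} = \frac{1}{\frac{1607761}{18}} = \frac{18}{1607761}$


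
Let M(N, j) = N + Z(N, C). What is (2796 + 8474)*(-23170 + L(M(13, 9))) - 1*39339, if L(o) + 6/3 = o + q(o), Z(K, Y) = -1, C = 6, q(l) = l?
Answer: -260917299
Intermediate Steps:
M(N, j) = -1 + N (M(N, j) = N - 1 = -1 + N)
L(o) = -2 + 2*o (L(o) = -2 + (o + o) = -2 + 2*o)
(2796 + 8474)*(-23170 + L(M(13, 9))) - 1*39339 = (2796 + 8474)*(-23170 + (-2 + 2*(-1 + 13))) - 1*39339 = 11270*(-23170 + (-2 + 2*12)) - 39339 = 11270*(-23170 + (-2 + 24)) - 39339 = 11270*(-23170 + 22) - 39339 = 11270*(-23148) - 39339 = -260877960 - 39339 = -260917299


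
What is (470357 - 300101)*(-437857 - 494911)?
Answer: -158809348608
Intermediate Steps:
(470357 - 300101)*(-437857 - 494911) = 170256*(-932768) = -158809348608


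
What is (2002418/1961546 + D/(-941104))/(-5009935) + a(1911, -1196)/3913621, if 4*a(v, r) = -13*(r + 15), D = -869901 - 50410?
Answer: 17741681075910294826821/18097433015251287631811920 ≈ 0.00098034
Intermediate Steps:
D = -920311
a(v, r) = -195/4 - 13*r/4 (a(v, r) = (-13*(r + 15))/4 = (-13*(15 + r))/4 = (-195 - 13*r)/4 = -195/4 - 13*r/4)
(2002418/1961546 + D/(-941104))/(-5009935) + a(1911, -1196)/3913621 = (2002418/1961546 - 920311/(-941104))/(-5009935) + (-195/4 - 13/4*(-1196))/3913621 = (2002418*(1/1961546) - 920311*(-1/941104))*(-1/5009935) + (-195/4 + 3887)*(1/3913621) = (1001209/980773 + 920311/941104)*(-1/5009935) + (15353/4)*(1/3913621) = (1844857975139/923009393392)*(-1/5009935) + 15353/15654484 = -1844857975139/4624217065283349520 + 15353/15654484 = 17741681075910294826821/18097433015251287631811920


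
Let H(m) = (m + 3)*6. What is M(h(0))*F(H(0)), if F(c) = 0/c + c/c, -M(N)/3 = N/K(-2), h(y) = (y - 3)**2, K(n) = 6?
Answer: -9/2 ≈ -4.5000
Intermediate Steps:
H(m) = 18 + 6*m (H(m) = (3 + m)*6 = 18 + 6*m)
h(y) = (-3 + y)**2
M(N) = -N/2 (M(N) = -3*N/6 = -N/2)
F(c) = 1 (F(c) = 0 + 1 = 1)
M(h(0))*F(H(0)) = -(-3 + 0)**2/2*1 = -1/2*(-3)**2*1 = -1/2*9*1 = -9/2*1 = -9/2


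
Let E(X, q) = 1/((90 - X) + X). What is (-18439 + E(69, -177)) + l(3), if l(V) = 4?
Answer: -1659149/90 ≈ -18435.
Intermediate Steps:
E(X, q) = 1/90
(-18439 + E(69, -177)) + l(3) = (-18439 + 1/90) + 4 = -1659509/90 + 4 = -1659149/90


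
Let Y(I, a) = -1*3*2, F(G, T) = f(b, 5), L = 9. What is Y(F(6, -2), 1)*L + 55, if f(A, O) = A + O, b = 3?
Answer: 1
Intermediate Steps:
F(G, T) = 8 (F(G, T) = 3 + 5 = 8)
Y(I, a) = -6 (Y(I, a) = -3*2 = -6)
Y(F(6, -2), 1)*L + 55 = -6*9 + 55 = -54 + 55 = 1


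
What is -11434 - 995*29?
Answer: -40289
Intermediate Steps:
-11434 - 995*29 = -11434 - 1*28855 = -11434 - 28855 = -40289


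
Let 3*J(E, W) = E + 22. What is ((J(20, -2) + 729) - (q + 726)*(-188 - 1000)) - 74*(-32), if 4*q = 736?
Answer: 1084191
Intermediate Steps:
J(E, W) = 22/3 + E/3 (J(E, W) = (E + 22)/3 = (22 + E)/3 = 22/3 + E/3)
q = 184 (q = (1/4)*736 = 184)
((J(20, -2) + 729) - (q + 726)*(-188 - 1000)) - 74*(-32) = (((22/3 + (1/3)*20) + 729) - (184 + 726)*(-188 - 1000)) - 74*(-32) = (((22/3 + 20/3) + 729) - 910*(-1188)) + 2368 = ((14 + 729) - 1*(-1081080)) + 2368 = (743 + 1081080) + 2368 = 1081823 + 2368 = 1084191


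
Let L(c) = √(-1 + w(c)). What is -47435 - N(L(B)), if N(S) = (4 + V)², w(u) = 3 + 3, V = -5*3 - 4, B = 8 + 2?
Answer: -47660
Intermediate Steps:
B = 10
V = -19 (V = -15 - 4 = -19)
w(u) = 6
L(c) = √5 (L(c) = √(-1 + 6) = √5)
N(S) = 225 (N(S) = (4 - 19)² = (-15)² = 225)
-47435 - N(L(B)) = -47435 - 1*225 = -47435 - 225 = -47660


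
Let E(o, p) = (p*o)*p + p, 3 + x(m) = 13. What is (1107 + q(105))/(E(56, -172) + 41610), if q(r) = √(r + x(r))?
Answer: 1107/1698142 + √115/1698142 ≈ 0.00065820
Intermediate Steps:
x(m) = 10 (x(m) = -3 + 13 = 10)
E(o, p) = p + o*p² (E(o, p) = (o*p)*p + p = o*p² + p = p + o*p²)
q(r) = √(10 + r) (q(r) = √(r + 10) = √(10 + r))
(1107 + q(105))/(E(56, -172) + 41610) = (1107 + √(10 + 105))/(-172*(1 + 56*(-172)) + 41610) = (1107 + √115)/(-172*(1 - 9632) + 41610) = (1107 + √115)/(-172*(-9631) + 41610) = (1107 + √115)/(1656532 + 41610) = (1107 + √115)/1698142 = (1107 + √115)*(1/1698142) = 1107/1698142 + √115/1698142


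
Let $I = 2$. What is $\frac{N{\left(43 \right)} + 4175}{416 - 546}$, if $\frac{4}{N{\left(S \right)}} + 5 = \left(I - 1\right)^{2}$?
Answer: $- \frac{2087}{65} \approx -32.108$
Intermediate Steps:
$N{\left(S \right)} = -1$ ($N{\left(S \right)} = \frac{4}{-5 + \left(2 - 1\right)^{2}} = \frac{4}{-5 + 1^{2}} = \frac{4}{-5 + 1} = \frac{4}{-4} = 4 \left(- \frac{1}{4}\right) = -1$)
$\frac{N{\left(43 \right)} + 4175}{416 - 546} = \frac{-1 + 4175}{416 - 546} = \frac{4174}{-130} = 4174 \left(- \frac{1}{130}\right) = - \frac{2087}{65}$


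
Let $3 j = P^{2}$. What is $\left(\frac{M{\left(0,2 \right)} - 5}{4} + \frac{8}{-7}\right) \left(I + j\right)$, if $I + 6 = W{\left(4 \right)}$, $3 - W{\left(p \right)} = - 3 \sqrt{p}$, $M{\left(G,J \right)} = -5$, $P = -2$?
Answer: $- \frac{221}{14} \approx -15.786$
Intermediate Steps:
$W{\left(p \right)} = 3 + 3 \sqrt{p}$ ($W{\left(p \right)} = 3 - - 3 \sqrt{p} = 3 + 3 \sqrt{p}$)
$j = \frac{4}{3}$ ($j = \frac{\left(-2\right)^{2}}{3} = \frac{1}{3} \cdot 4 = \frac{4}{3} \approx 1.3333$)
$I = 3$ ($I = -6 + \left(3 + 3 \sqrt{4}\right) = -6 + \left(3 + 3 \cdot 2\right) = -6 + \left(3 + 6\right) = -6 + 9 = 3$)
$\left(\frac{M{\left(0,2 \right)} - 5}{4} + \frac{8}{-7}\right) \left(I + j\right) = \left(\frac{-5 - 5}{4} + \frac{8}{-7}\right) \left(3 + \frac{4}{3}\right) = \left(\left(-5 - 5\right) \frac{1}{4} + 8 \left(- \frac{1}{7}\right)\right) \frac{13}{3} = \left(\left(-10\right) \frac{1}{4} - \frac{8}{7}\right) \frac{13}{3} = \left(- \frac{5}{2} - \frac{8}{7}\right) \frac{13}{3} = \left(- \frac{51}{14}\right) \frac{13}{3} = - \frac{221}{14}$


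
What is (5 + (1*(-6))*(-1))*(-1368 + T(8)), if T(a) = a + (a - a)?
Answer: -14960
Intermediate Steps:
T(a) = a (T(a) = a + 0 = a)
(5 + (1*(-6))*(-1))*(-1368 + T(8)) = (5 + (1*(-6))*(-1))*(-1368 + 8) = (5 - 6*(-1))*(-1360) = (5 + 6)*(-1360) = 11*(-1360) = -14960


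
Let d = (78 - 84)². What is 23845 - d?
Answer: 23809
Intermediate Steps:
d = 36 (d = (-6)² = 36)
23845 - d = 23845 - 1*36 = 23845 - 36 = 23809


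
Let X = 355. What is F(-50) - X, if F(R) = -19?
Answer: -374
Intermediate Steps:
F(-50) - X = -19 - 1*355 = -19 - 355 = -374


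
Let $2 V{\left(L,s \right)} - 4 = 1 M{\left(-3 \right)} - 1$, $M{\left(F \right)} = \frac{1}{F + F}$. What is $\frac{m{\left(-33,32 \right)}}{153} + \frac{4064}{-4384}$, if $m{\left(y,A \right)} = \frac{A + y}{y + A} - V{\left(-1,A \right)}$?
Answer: $- \frac{233857}{251532} \approx -0.92973$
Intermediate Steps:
$M{\left(F \right)} = \frac{1}{2 F}$
$V{\left(L,s \right)} = \frac{17}{12}$ ($V{\left(L,s \right)} = 2 + \frac{1 \frac{1}{2 \left(-3\right)} - 1}{2} = 2 + \frac{1 \cdot \frac{1}{2} \left(- \frac{1}{3}\right) - 1}{2} = 2 + \frac{1 \left(- \frac{1}{6}\right) - 1}{2} = 2 + \frac{- \frac{1}{6} - 1}{2} = 2 + \frac{1}{2} \left(- \frac{7}{6}\right) = 2 - \frac{7}{12} = \frac{17}{12}$)
$m{\left(y,A \right)} = - \frac{5}{12}$ ($m{\left(y,A \right)} = \frac{A + y}{y + A} - \frac{17}{12} = \frac{A + y}{A + y} - \frac{17}{12} = 1 - \frac{17}{12} = - \frac{5}{12}$)
$\frac{m{\left(-33,32 \right)}}{153} + \frac{4064}{-4384} = - \frac{5}{12 \cdot 153} + \frac{4064}{-4384} = \left(- \frac{5}{12}\right) \frac{1}{153} + 4064 \left(- \frac{1}{4384}\right) = - \frac{5}{1836} - \frac{127}{137} = - \frac{233857}{251532}$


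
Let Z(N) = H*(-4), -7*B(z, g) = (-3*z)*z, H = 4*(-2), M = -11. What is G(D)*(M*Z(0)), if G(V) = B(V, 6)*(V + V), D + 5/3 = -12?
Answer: 48520384/63 ≈ 7.7017e+5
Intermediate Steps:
D = -41/3 (D = -5/3 - 12 = -41/3 ≈ -13.667)
H = -8
B(z, g) = 3*z**2/7 (B(z, g) = -(-3*z)*z/7 = -(-3)*z**2/7 = 3*z**2/7)
Z(N) = 32 (Z(N) = -8*(-4) = 32)
G(V) = 6*V**3/7 (G(V) = (3*V**2/7)*(V + V) = (3*V**2/7)*(2*V) = 6*V**3/7)
G(D)*(M*Z(0)) = (6*(-41/3)**3/7)*(-11*32) = ((6/7)*(-68921/27))*(-352) = -137842/63*(-352) = 48520384/63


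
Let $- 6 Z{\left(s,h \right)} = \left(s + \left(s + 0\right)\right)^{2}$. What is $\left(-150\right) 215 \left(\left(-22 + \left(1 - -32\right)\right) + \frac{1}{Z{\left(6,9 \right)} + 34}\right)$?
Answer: $-357975$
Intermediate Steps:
$Z{\left(s,h \right)} = - \frac{2 s^{2}}{3}$ ($Z{\left(s,h \right)} = - \frac{\left(s + \left(s + 0\right)\right)^{2}}{6} = - \frac{\left(s + s\right)^{2}}{6} = - \frac{\left(2 s\right)^{2}}{6} = - \frac{4 s^{2}}{6} = - \frac{2 s^{2}}{3}$)
$\left(-150\right) 215 \left(\left(-22 + \left(1 - -32\right)\right) + \frac{1}{Z{\left(6,9 \right)} + 34}\right) = \left(-150\right) 215 \left(\left(-22 + \left(1 - -32\right)\right) + \frac{1}{- \frac{2 \cdot 6^{2}}{3} + 34}\right) = - 32250 \left(\left(-22 + \left(1 + 32\right)\right) + \frac{1}{\left(- \frac{2}{3}\right) 36 + 34}\right) = - 32250 \left(\left(-22 + 33\right) + \frac{1}{-24 + 34}\right) = - 32250 \left(11 + \frac{1}{10}\right) = \left(-32250\right) \frac{111}{10} = -357975$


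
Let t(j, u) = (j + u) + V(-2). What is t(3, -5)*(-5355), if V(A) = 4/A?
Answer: 21420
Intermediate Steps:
t(j, u) = -2 + j + u (t(j, u) = (j + u) + 4/(-2) = (j + u) + 4*(-1/2) = (j + u) - 2 = -2 + j + u)
t(3, -5)*(-5355) = (-2 + 3 - 5)*(-5355) = -4*(-5355) = 21420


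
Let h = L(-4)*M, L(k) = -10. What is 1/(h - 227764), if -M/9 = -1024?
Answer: -1/319924 ≈ -3.1257e-6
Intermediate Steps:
M = 9216 (M = -9*(-1024) = 9216)
h = -92160 (h = -10*9216 = -92160)
1/(h - 227764) = 1/(-92160 - 227764) = 1/(-319924) = -1/319924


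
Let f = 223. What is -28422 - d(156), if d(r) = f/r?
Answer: -4434055/156 ≈ -28423.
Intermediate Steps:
d(r) = 223/r
-28422 - d(156) = -28422 - 223/156 = -4434055/156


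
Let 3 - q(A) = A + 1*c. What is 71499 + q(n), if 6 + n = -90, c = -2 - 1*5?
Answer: 71605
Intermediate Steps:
c = -7 (c = -2 - 5 = -7)
n = -96 (n = -6 - 90 = -96)
q(A) = 10 - A (q(A) = 3 - (A + 1*(-7)) = 3 - (A - 7) = 3 - (-7 + A) = 3 + (7 - A) = 10 - A)
71499 + q(n) = 71499 + (10 - 1*(-96)) = 71499 + (10 + 96) = 71499 + 106 = 71605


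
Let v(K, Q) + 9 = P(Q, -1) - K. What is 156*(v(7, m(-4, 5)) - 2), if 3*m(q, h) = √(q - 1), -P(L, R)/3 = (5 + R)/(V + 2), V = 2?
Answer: -3276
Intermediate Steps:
P(L, R) = -15/4 - 3*R/4 (P(L, R) = -3*(5 + R)/(2 + 2) = -3*(5 + R)/4 = -3*(5/4 + R/4) = -15/4 - 3*R/4)
m(q, h) = √(-1 + q)/3 (m(q, h) = √(q - 1)/3 = √(-1 + q)/3)
v(K, Q) = -12 - K (v(K, Q) = -9 + ((-15/4 - ¾*(-1)) - K) = -9 + ((-15/4 + ¾) - K) = -9 + (-3 - K) = -12 - K)
156*(v(7, m(-4, 5)) - 2) = 156*((-12 - 1*7) - 2) = 156*((-12 - 7) - 2) = 156*(-19 - 2) = 156*(-21) = -3276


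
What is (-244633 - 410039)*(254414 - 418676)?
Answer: 107537732064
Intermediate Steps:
(-244633 - 410039)*(254414 - 418676) = -654672*(-164262) = 107537732064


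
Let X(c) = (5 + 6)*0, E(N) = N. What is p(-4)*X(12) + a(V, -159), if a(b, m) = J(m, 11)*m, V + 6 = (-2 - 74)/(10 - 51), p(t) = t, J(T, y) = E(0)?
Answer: 0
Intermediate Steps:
J(T, y) = 0
X(c) = 0 (X(c) = 11*0 = 0)
V = -170/41 (V = -6 + (-2 - 74)/(10 - 51) = -6 - 76/(-41) = -6 - 76*(-1/41) = -6 + 76/41 = -170/41 ≈ -4.1463)
a(b, m) = 0 (a(b, m) = 0*m = 0)
p(-4)*X(12) + a(V, -159) = -4*0 + 0 = 0 + 0 = 0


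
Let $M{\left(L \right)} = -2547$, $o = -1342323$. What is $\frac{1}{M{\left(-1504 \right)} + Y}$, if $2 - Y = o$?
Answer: $\frac{1}{1339778} \approx 7.4639 \cdot 10^{-7}$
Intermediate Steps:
$Y = 1342325$ ($Y = 2 - -1342323 = 2 + 1342323 = 1342325$)
$\frac{1}{M{\left(-1504 \right)} + Y} = \frac{1}{-2547 + 1342325} = \frac{1}{1339778}$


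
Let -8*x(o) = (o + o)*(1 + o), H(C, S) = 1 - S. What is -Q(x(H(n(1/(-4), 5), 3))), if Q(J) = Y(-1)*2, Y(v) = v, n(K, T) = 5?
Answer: 2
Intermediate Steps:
x(o) = -o*(1 + o)/4 (x(o) = -(o + o)*(1 + o)/8 = -2*o*(1 + o)/8 = -o*(1 + o)/4)
Q(J) = -2 (Q(J) = -1*2 = -2)
-Q(x(H(n(1/(-4), 5), 3))) = -1*(-2) = 2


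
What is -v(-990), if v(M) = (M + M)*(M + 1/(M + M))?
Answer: -1960201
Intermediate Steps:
v(M) = 2*M*(M + 1/(2*M)) (v(M) = (2*M)*(M + 1/(2*M)) = 2*M*(M + 1/(2*M)))
-v(-990) = -(1 + 2*(-990)²) = -(1 + 2*980100) = -(1 + 1960200) = -1*1960201 = -1960201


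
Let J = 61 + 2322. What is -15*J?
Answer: -35745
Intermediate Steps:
J = 2383
-15*J = -15*2383 = -35745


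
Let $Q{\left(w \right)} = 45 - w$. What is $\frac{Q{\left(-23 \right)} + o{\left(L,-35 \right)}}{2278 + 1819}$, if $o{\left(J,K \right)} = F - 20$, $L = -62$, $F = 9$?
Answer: $\frac{57}{4097} \approx 0.013913$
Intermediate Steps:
$o{\left(J,K \right)} = -11$ ($o{\left(J,K \right)} = 9 - 20 = -11$)
$\frac{Q{\left(-23 \right)} + o{\left(L,-35 \right)}}{2278 + 1819} = \frac{\left(45 - -23\right) - 11}{2278 + 1819} = \frac{\left(45 + 23\right) - 11}{4097} = \left(68 - 11\right) \frac{1}{4097} = 57 \cdot \frac{1}{4097} = \frac{57}{4097}$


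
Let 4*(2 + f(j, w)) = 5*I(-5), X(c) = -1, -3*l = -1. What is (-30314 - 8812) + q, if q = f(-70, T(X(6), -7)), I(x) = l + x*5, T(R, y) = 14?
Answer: -234953/6 ≈ -39159.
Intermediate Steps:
l = 1/3 (l = -1/3*(-1) = 1/3 ≈ 0.33333)
I(x) = 1/3 + 5*x (I(x) = 1/3 + x*5 = 1/3 + 5*x)
f(j, w) = -197/6 (f(j, w) = -2 + (5*(1/3 + 5*(-5)))/4 = -2 + (5*(1/3 - 25))/4 = -2 + (5*(-74/3))/4 = -2 + (1/4)*(-370/3) = -2 - 185/6 = -197/6)
q = -197/6 ≈ -32.833
(-30314 - 8812) + q = (-30314 - 8812) - 197/6 = -39126 - 197/6 = -234953/6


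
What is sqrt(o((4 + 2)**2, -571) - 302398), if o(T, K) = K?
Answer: I*sqrt(302969) ≈ 550.43*I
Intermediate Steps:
sqrt(o((4 + 2)**2, -571) - 302398) = sqrt(-571 - 302398) = sqrt(-302969) = I*sqrt(302969)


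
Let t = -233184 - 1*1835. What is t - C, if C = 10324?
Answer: -245343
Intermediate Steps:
t = -235019 (t = -233184 - 1835 = -235019)
t - C = -235019 - 1*10324 = -235019 - 10324 = -245343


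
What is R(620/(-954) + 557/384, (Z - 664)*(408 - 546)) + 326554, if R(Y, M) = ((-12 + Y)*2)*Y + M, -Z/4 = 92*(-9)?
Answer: -72483901525847/1863917568 ≈ -38888.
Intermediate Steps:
Z = 3312 (Z = -368*(-9) = -4*(-828) = 3312)
R(Y, M) = M + Y*(-24 + 2*Y) (R(Y, M) = (-24 + 2*Y)*Y + M = Y*(-24 + 2*Y) + M = M + Y*(-24 + 2*Y))
R(620/(-954) + 557/384, (Z - 664)*(408 - 546)) + 326554 = ((3312 - 664)*(408 - 546) - 24*(620/(-954) + 557/384) + 2*(620/(-954) + 557/384)**2) + 326554 = (2648*(-138) - 24*(620*(-1/954) + 557*(1/384)) + 2*(620*(-1/954) + 557*(1/384))**2) + 326554 = (-365424 - 24*(-310/477 + 557/384) + 2*(-310/477 + 557/384)**2) + 326554 = (-365424 - 24*48883/61056 + 2*(48883/61056)**2) + 326554 = (-365424 - 48883/2544 + 2*(2389547689/3727835136)) + 326554 = (-365424 - 48883/2544 + 2389547689/1863917568) + 326554 = -681153639026519/1863917568 + 326554 = -72483901525847/1863917568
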